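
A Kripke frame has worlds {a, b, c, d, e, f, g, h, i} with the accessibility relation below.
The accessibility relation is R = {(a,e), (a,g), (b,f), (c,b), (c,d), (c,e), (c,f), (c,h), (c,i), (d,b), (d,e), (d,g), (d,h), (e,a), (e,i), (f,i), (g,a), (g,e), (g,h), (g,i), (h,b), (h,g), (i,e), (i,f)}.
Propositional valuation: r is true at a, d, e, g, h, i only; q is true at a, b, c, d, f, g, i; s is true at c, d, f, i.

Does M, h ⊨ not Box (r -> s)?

At h: Box (r -> s) is false, so not Box (r -> s) is true.
  At h: Box (r -> s) requires r -> s at every successor {b, g}.
    r -> s fails at g, so Box (r -> s) is false at h.

Yes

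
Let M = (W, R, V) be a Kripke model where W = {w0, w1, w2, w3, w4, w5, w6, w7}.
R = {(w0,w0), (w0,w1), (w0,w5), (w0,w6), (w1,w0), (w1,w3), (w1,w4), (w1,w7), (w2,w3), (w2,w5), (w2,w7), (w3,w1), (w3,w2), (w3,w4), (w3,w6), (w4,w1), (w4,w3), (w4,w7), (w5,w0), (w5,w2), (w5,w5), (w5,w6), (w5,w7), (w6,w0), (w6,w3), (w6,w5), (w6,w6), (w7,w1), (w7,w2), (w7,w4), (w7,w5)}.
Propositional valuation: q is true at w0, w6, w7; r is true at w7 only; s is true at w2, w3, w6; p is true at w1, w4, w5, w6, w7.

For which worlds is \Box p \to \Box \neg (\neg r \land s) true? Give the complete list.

Let φ = \Box p \to \Box \neg (\neg r \land s). Evaluate φ at each world:
  w0 (successors {w0, w1, w5, w6}): φ is true.
  w1 (successors {w0, w3, w4, w7}): φ is true.
  w2 (successors {w3, w5, w7}): φ is true.
  w3 (successors {w1, w2, w4, w6}): φ is true.
  w4 (successors {w1, w3, w7}): φ is true.
  w5 (successors {w0, w2, w5, w6, w7}): φ is true.
  w6 (successors {w0, w3, w5, w6}): φ is true.
  w7 (successors {w1, w2, w4, w5}): φ is true.
For instance, at w1:
  At w1: \Box p is false, \Box \neg (\neg r \land s) is false, so \Box p \to \Box \neg (\neg r \land s) is true.
    At w1: \Box p requires p at every successor {w0, w3, w4, w7}.
      p fails at w0, so \Box p is false at w1.
    At w1: \Box \neg (\neg r \land s) requires \neg (\neg r \land s) at every successor {w0, w3, w4, w7}.
      \neg (\neg r \land s) fails at w3, so \Box \neg (\neg r \land s) is false at w1.
Satisfying worlds: {w0, w1, w2, w3, w4, w5, w6, w7}

w0, w1, w2, w3, w4, w5, w6, w7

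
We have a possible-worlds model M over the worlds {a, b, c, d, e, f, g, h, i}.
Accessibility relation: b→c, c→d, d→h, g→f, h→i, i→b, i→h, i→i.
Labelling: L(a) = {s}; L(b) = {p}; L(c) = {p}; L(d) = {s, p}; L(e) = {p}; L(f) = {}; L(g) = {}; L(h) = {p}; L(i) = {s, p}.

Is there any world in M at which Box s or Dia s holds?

Let φ = Box s or Dia s. Evaluate φ at each world:
  a (successors ∅): φ is true.
  b (successors {c}): φ is false.
  c (successors {d}): φ is true.
  d (successors {h}): φ is false.
  e (successors ∅): φ is true.
  f (successors ∅): φ is true.
  g (successors {f}): φ is false.
  h (successors {i}): φ is true.
  i (successors {b, h, i}): φ is true.
Detail at a (witness):
  At a: Box s is true, Dia s is false, so Box s or Dia s is true.
    At a: no accessible worlds, so Box s holds vacuously.
    At a: no accessible worlds, so Dia s is false.

Yes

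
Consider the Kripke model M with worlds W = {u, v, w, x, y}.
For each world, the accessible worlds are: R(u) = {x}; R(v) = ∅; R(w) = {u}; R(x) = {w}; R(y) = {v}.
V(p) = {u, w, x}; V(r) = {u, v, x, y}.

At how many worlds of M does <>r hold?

3

Let φ = <>r. Evaluate φ at each world:
  u (successors {x}): φ is true.
  v (successors ∅): φ is false.
  w (successors {u}): φ is true.
  x (successors {w}): φ is false.
  y (successors {v}): φ is true.
For instance, at x:
  At x: <>r requires r at some successor in {w}.
    At w: r is false.
  So <>r is false at x.
Satisfying worlds: {u, w, y}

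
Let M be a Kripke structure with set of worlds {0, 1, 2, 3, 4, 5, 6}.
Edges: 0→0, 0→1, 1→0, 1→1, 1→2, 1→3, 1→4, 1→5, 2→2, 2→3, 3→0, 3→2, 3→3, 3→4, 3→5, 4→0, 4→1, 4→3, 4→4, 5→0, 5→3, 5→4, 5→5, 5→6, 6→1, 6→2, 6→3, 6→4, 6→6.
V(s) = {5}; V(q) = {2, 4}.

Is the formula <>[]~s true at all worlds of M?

Recall that []ψ holds at a world iff ψ holds at every accessible world, and <>ψ holds iff ψ holds at some accessible world.
Let φ = <>[]~s. Evaluate φ at each world:
  0 (successors {0, 1}): φ is true.
  1 (successors {0, 1, 2, 3, 4, 5}): φ is true.
  2 (successors {2, 3}): φ is true.
  3 (successors {0, 2, 3, 4, 5}): φ is true.
  4 (successors {0, 1, 3, 4}): φ is true.
  5 (successors {0, 3, 4, 5, 6}): φ is true.
  6 (successors {1, 2, 3, 4, 6}): φ is true.
For instance, at 6:
  At 6: <>[]~s requires []~s at some successor in {1, 2, 3, 4, 6}.
    []~s holds at 2, so <>[]~s is true at 6.
      At 2: []~s requires ~s at every successor {2, 3}.
        At 2: ~s is true.
        At 3: ~s is true.
      So []~s is true at 2.

Yes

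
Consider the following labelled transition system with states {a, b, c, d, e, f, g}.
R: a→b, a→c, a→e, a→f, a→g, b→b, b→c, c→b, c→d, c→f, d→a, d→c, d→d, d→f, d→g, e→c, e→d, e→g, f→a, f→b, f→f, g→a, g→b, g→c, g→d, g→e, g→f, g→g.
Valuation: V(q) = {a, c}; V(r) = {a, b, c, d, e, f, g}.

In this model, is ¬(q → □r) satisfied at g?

No

At g: q → □r is true, so ¬(q → □r) is false.
  At g: q is false, □r is true, so q → □r is true.
    At g: □r requires r at every successor {a, b, c, d, e, f, g}.
      At a: r is true.
      At b: r is true.
      At c: r is true.
      At d: r is true.
      At e: r is true.
      At f: r is true.
      At g: r is true.
    So □r is true at g.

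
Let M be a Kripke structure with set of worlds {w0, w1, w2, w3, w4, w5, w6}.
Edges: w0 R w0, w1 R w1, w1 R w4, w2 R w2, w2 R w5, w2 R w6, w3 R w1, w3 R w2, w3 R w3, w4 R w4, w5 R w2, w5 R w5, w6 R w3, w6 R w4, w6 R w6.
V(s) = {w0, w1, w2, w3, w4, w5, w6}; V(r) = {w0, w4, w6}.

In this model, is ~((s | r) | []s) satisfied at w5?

Recall that []ψ holds at a world iff ψ holds at every accessible world, and <>ψ holds iff ψ holds at some accessible world.
At w5: (s | r) | []s is true, so ~((s | r) | []s) is false.
  At w5: s | r is true, []s is true, so (s | r) | []s is true.
    At w5: []s requires s at every successor {w2, w5}.
      At w2: s is true.
      At w5: s is true.
    So []s is true at w5.

No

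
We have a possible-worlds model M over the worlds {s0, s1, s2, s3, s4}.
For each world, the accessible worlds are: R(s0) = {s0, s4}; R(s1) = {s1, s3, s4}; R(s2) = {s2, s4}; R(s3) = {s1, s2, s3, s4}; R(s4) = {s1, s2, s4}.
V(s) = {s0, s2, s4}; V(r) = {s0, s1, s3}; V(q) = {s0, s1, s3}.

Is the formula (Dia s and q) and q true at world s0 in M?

Yes

At s0: Dia s and q is true, q is true, so (Dia s and q) and q is true.
  At s0: Dia s is true, q is true, so Dia s and q is true.
    At s0: Dia s requires s at some successor in {s0, s4}.
      s holds at s0, so Dia s is true at s0.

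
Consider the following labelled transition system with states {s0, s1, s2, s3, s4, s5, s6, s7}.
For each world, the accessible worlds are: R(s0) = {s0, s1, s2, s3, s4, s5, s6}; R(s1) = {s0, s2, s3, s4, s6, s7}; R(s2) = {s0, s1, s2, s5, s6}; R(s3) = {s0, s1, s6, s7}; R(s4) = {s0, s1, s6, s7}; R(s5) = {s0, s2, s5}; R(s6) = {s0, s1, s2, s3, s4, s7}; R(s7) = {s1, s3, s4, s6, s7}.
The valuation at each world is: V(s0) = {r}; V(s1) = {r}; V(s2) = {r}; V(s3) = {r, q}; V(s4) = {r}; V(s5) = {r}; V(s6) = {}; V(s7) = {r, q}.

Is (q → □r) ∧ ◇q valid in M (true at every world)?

Let φ = (q → □r) ∧ ◇q. Evaluate φ at each world:
  s0 (successors {s0, s1, s2, s3, s4, s5, s6}): φ is true.
  s1 (successors {s0, s2, s3, s4, s6, s7}): φ is true.
  s2 (successors {s0, s1, s2, s5, s6}): φ is false.
  s3 (successors {s0, s1, s6, s7}): φ is false.
  s4 (successors {s0, s1, s6, s7}): φ is true.
  s5 (successors {s0, s2, s5}): φ is false.
  s6 (successors {s0, s1, s2, s3, s4, s7}): φ is true.
  s7 (successors {s1, s3, s4, s6, s7}): φ is false.
Detail at s2 (counterexample):
  At s2: q → □r is true, ◇q is false, so (q → □r) ∧ ◇q is false.
    At s2: q is false, □r is false, so q → □r is true.
      At s2: □r requires r at every successor {s0, s1, s2, s5, s6}.
        r fails at s6, so □r is false at s2.
    At s2: ◇q requires q at some successor in {s0, s1, s2, s5, s6}.
      At s0: q is false.
      At s1: q is false.
      At s2: q is false.
      At s5: q is false.
      At s6: q is false.
    So ◇q is false at s2.

No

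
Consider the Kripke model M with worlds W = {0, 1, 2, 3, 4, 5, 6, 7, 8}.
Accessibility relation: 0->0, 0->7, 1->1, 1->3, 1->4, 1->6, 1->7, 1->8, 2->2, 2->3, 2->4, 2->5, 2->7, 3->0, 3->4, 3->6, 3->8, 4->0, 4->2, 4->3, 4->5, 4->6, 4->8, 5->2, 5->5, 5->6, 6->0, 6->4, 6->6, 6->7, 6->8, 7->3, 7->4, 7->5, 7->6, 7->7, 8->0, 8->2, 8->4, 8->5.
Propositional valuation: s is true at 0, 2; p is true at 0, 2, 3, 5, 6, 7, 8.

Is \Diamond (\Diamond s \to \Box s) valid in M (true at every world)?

Let φ = \Diamond (\Diamond s \to \Box s). Evaluate φ at each world:
  0 (successors {0, 7}): φ is true.
  1 (successors {1, 3, 4, 6, 7, 8}): φ is true.
  2 (successors {2, 3, 4, 5, 7}): φ is true.
  3 (successors {0, 4, 6, 8}): φ is false.
  4 (successors {0, 2, 3, 5, 6, 8}): φ is false.
  5 (successors {2, 5, 6}): φ is false.
  6 (successors {0, 4, 6, 7, 8}): φ is true.
  7 (successors {3, 4, 5, 6, 7}): φ is true.
  8 (successors {0, 2, 4, 5}): φ is false.
Detail at 3 (counterexample):
  At 3: \Diamond (\Diamond s \to \Box s) requires \Diamond s \to \Box s at some successor in {0, 4, 6, 8}.
    At 0: \Diamond s \to \Box s is false.
    At 4: \Diamond s \to \Box s is false.
    At 6: \Diamond s \to \Box s is false.
    At 8: \Diamond s \to \Box s is false.
  So \Diamond (\Diamond s \to \Box s) is false at 3.

No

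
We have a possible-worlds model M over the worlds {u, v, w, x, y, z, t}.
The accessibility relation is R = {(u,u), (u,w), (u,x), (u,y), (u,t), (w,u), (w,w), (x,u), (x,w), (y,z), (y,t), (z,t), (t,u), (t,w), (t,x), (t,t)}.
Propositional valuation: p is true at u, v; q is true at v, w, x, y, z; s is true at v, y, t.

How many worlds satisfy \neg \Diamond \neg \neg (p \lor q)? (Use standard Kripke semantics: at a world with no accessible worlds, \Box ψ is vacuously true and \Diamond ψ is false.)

2

Let φ = \neg \Diamond \neg \neg (p \lor q). Evaluate φ at each world:
  u (successors {u, w, x, y, t}): φ is false.
  v (successors ∅): φ is true.
  w (successors {u, w}): φ is false.
  x (successors {u, w}): φ is false.
  y (successors {z, t}): φ is false.
  z (successors {t}): φ is true.
  t (successors {u, w, x, t}): φ is false.
For instance, at u:
  At u: \Diamond \neg \neg (p \lor q) is true, so \neg \Diamond \neg \neg (p \lor q) is false.
    At u: \Diamond \neg \neg (p \lor q) requires \neg \neg (p \lor q) at some successor in {u, w, x, y, t}.
      \neg \neg (p \lor q) holds at u, so \Diamond \neg \neg (p \lor q) is true at u.
Satisfying worlds: {v, z}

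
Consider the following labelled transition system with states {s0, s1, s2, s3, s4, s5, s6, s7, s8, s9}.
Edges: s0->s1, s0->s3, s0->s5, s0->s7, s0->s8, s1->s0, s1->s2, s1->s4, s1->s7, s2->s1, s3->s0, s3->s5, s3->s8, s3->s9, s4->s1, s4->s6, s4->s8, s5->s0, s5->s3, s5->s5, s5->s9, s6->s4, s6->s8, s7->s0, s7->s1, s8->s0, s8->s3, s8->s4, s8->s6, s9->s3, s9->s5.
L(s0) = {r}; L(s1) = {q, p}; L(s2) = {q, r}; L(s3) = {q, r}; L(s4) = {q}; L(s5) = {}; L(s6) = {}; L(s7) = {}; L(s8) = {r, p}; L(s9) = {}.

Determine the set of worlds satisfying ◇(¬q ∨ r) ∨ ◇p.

s0, s1, s2, s3, s4, s5, s6, s7, s8, s9

Let φ = ◇(¬q ∨ r) ∨ ◇p. Evaluate φ at each world:
  s0 (successors {s1, s3, s5, s7, s8}): φ is true.
  s1 (successors {s0, s2, s4, s7}): φ is true.
  s2 (successors {s1}): φ is true.
  s3 (successors {s0, s5, s8, s9}): φ is true.
  s4 (successors {s1, s6, s8}): φ is true.
  s5 (successors {s0, s3, s5, s9}): φ is true.
  s6 (successors {s4, s8}): φ is true.
  s7 (successors {s0, s1}): φ is true.
  s8 (successors {s0, s3, s4, s6}): φ is true.
  s9 (successors {s3, s5}): φ is true.
For instance, at s1:
  At s1: ◇(¬q ∨ r) is true, ◇p is false, so ◇(¬q ∨ r) ∨ ◇p is true.
    At s1: ◇(¬q ∨ r) requires ¬q ∨ r at some successor in {s0, s2, s4, s7}.
      ¬q ∨ r holds at s0, so ◇(¬q ∨ r) is true at s1.
    At s1: ◇p requires p at some successor in {s0, s2, s4, s7}.
      At s0: p is false.
      At s2: p is false.
      At s4: p is false.
      At s7: p is false.
    So ◇p is false at s1.
Satisfying worlds: {s0, s1, s2, s3, s4, s5, s6, s7, s8, s9}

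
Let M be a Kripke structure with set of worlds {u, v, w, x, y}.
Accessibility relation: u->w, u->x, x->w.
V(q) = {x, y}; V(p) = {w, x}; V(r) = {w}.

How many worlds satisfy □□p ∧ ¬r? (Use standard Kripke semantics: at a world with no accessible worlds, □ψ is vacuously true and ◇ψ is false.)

4

Let φ = □□p ∧ ¬r. Evaluate φ at each world:
  u (successors {w, x}): φ is true.
  v (successors ∅): φ is true.
  w (successors ∅): φ is false.
  x (successors {w}): φ is true.
  y (successors ∅): φ is true.
For instance, at x:
  At x: □□p is true, ¬r is true, so □□p ∧ ¬r is true.
    At x: □□p requires □p at every successor {w}.
      At w: □p is true.
    So □□p is true at x.
Satisfying worlds: {u, v, x, y}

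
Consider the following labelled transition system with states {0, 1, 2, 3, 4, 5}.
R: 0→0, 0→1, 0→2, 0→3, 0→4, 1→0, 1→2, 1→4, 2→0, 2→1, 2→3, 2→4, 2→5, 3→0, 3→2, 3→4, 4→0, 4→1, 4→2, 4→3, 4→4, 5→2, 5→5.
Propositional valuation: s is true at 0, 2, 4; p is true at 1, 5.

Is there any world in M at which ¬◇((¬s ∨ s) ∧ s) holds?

No

Let φ = ¬◇((¬s ∨ s) ∧ s). Evaluate φ at each world:
  0 (successors {0, 1, 2, 3, 4}): φ is false.
  1 (successors {0, 2, 4}): φ is false.
  2 (successors {0, 1, 3, 4, 5}): φ is false.
  3 (successors {0, 2, 4}): φ is false.
  4 (successors {0, 1, 2, 3, 4}): φ is false.
  5 (successors {2, 5}): φ is false.
For instance, at 5:
  At 5: ◇((¬s ∨ s) ∧ s) is true, so ¬◇((¬s ∨ s) ∧ s) is false.
    At 5: ◇((¬s ∨ s) ∧ s) requires (¬s ∨ s) ∧ s at some successor in {2, 5}.
      (¬s ∨ s) ∧ s holds at 2, so ◇((¬s ∨ s) ∧ s) is true at 5.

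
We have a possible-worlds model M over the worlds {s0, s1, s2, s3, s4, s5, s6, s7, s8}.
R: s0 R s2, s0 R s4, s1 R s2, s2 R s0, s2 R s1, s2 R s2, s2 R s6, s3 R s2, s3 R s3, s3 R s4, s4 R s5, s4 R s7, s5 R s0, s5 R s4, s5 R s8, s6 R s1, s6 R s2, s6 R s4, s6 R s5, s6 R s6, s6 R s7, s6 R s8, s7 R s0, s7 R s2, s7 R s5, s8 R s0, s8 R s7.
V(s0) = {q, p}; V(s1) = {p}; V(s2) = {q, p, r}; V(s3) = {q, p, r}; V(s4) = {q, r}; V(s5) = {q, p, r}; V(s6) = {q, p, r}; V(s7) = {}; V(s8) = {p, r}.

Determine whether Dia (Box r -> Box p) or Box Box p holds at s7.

At s7: Dia (Box r -> Box p) is true, Box Box p is false, so Dia (Box r -> Box p) or Box Box p is true.
  At s7: Dia (Box r -> Box p) requires Box r -> Box p at some successor in {s0, s2, s5}.
    Box r -> Box p holds at s2, so Dia (Box r -> Box p) is true at s7.
      At s2: Box r is false, Box p is true, so Box r -> Box p is true.
  At s7: Box Box p requires Box p at every successor {s0, s2, s5}.
    Box p fails at s0, so Box Box p is false at s7.
      At s0: Box p requires p at every successor {s2, s4}.
        p fails at s4, so Box p is false at s0.

Yes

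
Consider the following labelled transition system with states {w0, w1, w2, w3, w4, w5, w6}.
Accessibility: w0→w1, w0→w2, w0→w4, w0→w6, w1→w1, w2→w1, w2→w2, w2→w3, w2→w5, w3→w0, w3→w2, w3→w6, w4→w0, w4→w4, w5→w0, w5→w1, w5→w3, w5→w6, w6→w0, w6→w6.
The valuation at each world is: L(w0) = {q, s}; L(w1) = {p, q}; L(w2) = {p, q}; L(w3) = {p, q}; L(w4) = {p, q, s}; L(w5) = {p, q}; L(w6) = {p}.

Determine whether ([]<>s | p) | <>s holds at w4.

Yes

At w4: []<>s | p is true, <>s is true, so ([]<>s | p) | <>s is true.
  At w4: []<>s is true, p is true, so []<>s | p is true.
    At w4: []<>s requires <>s at every successor {w0, w4}.
      At w0: <>s is true.
      At w4: <>s is true.
    So []<>s is true at w4.
  At w4: <>s requires s at some successor in {w0, w4}.
    s holds at w0, so <>s is true at w4.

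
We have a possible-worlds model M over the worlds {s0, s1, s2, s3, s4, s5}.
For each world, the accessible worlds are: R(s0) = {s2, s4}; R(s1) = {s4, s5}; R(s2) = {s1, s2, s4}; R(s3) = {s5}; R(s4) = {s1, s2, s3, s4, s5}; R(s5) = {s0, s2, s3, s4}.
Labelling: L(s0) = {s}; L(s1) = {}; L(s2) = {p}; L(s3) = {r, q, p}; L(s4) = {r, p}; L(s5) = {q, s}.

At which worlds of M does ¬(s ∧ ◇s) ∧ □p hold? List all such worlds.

Let φ = ¬(s ∧ ◇s) ∧ □p. Evaluate φ at each world:
  s0 (successors {s2, s4}): φ is true.
  s1 (successors {s4, s5}): φ is false.
  s2 (successors {s1, s2, s4}): φ is false.
  s3 (successors {s5}): φ is false.
  s4 (successors {s1, s2, s3, s4, s5}): φ is false.
  s5 (successors {s0, s2, s3, s4}): φ is false.
For instance, at s4:
  At s4: ¬(s ∧ ◇s) is true, □p is false, so ¬(s ∧ ◇s) ∧ □p is false.
    At s4: s ∧ ◇s is false, so ¬(s ∧ ◇s) is true.
      At s4: s is false, ◇s is true, so s ∧ ◇s is false.
    At s4: □p requires p at every successor {s1, s2, s3, s4, s5}.
      p fails at s1, so □p is false at s4.
Satisfying worlds: {s0}

s0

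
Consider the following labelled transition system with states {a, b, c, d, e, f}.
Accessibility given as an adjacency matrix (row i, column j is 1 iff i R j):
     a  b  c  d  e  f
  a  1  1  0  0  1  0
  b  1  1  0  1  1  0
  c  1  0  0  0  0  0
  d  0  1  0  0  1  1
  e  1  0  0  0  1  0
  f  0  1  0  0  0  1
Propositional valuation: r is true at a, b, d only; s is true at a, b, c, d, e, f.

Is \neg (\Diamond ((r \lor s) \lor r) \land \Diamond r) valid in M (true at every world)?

Let φ = \neg (\Diamond ((r \lor s) \lor r) \land \Diamond r). Evaluate φ at each world:
  a (successors {a, b, e}): φ is false.
  b (successors {a, b, d, e}): φ is false.
  c (successors {a}): φ is false.
  d (successors {b, e, f}): φ is false.
  e (successors {a, e}): φ is false.
  f (successors {b, f}): φ is false.
Detail at a (counterexample):
  At a: \Diamond ((r \lor s) \lor r) \land \Diamond r is true, so \neg (\Diamond ((r \lor s) \lor r) \land \Diamond r) is false.
    At a: \Diamond ((r \lor s) \lor r) is true, \Diamond r is true, so \Diamond ((r \lor s) \lor r) \land \Diamond r is true.
      At a: \Diamond ((r \lor s) \lor r) requires (r \lor s) \lor r at some successor in {a, b, e}.
        (r \lor s) \lor r holds at a, so \Diamond ((r \lor s) \lor r) is true at a.
      At a: \Diamond r requires r at some successor in {a, b, e}.
        r holds at a, so \Diamond r is true at a.

No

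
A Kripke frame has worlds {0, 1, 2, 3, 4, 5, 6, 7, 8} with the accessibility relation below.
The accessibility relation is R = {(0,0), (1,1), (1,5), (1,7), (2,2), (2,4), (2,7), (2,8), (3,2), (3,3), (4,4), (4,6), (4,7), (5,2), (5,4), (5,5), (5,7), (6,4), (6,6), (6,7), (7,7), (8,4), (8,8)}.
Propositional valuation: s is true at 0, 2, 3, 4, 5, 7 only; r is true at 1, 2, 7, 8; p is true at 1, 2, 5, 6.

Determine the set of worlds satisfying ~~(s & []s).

Let φ = ~~(s & []s). Evaluate φ at each world:
  0 (successors {0}): φ is true.
  1 (successors {1, 5, 7}): φ is false.
  2 (successors {2, 4, 7, 8}): φ is false.
  3 (successors {2, 3}): φ is true.
  4 (successors {4, 6, 7}): φ is false.
  5 (successors {2, 4, 5, 7}): φ is true.
  6 (successors {4, 6, 7}): φ is false.
  7 (successors {7}): φ is true.
  8 (successors {4, 8}): φ is false.
For instance, at 8:
  At 8: ~(s & []s) is true, so ~~(s & []s) is false.
    At 8: s & []s is false, so ~(s & []s) is true.
      At 8: s is false, []s is false, so s & []s is false.
Satisfying worlds: {0, 3, 5, 7}

0, 3, 5, 7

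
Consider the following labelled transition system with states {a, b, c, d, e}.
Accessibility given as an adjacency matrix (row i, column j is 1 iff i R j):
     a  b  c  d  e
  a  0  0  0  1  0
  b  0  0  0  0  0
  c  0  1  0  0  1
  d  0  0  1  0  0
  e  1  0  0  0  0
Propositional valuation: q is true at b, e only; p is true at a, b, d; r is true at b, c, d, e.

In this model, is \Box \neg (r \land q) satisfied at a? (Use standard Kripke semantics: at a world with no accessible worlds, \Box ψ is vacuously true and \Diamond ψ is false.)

Yes

At a: \Box \neg (r \land q) requires \neg (r \land q) at every successor {d}.
  At d: \neg (r \land q) is true.
So \Box \neg (r \land q) is true at a.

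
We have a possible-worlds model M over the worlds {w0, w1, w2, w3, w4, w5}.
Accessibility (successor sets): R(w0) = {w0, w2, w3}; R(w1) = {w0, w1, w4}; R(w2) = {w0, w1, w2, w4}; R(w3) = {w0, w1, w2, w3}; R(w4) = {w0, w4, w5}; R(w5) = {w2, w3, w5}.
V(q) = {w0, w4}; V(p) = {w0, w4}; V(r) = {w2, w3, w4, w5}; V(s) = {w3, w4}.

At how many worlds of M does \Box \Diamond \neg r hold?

4

Let φ = \Box \Diamond \neg r. Evaluate φ at each world:
  w0 (successors {w0, w2, w3}): φ is true.
  w1 (successors {w0, w1, w4}): φ is true.
  w2 (successors {w0, w1, w2, w4}): φ is true.
  w3 (successors {w0, w1, w2, w3}): φ is true.
  w4 (successors {w0, w4, w5}): φ is false.
  w5 (successors {w2, w3, w5}): φ is false.
For instance, at w2:
  At w2: \Box \Diamond \neg r requires \Diamond \neg r at every successor {w0, w1, w2, w4}.
    At w0: \Diamond \neg r is true.
    At w1: \Diamond \neg r is true.
    At w2: \Diamond \neg r is true.
    At w4: \Diamond \neg r is true.
  So \Box \Diamond \neg r is true at w2.
Satisfying worlds: {w0, w1, w2, w3}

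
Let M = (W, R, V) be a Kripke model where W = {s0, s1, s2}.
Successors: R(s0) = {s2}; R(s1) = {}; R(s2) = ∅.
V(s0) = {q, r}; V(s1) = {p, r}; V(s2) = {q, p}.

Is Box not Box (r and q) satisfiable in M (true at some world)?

Yes

Recall that Box ψ holds at a world iff ψ holds at every accessible world, and Dia ψ holds iff ψ holds at some accessible world.
Let φ = Box not Box (r and q). Evaluate φ at each world:
  s0 (successors {s2}): φ is false.
  s1 (successors ∅): φ is true.
  s2 (successors ∅): φ is true.
Detail at s1 (witness):
  At s1: no accessible worlds, so Box not Box (r and q) holds vacuously.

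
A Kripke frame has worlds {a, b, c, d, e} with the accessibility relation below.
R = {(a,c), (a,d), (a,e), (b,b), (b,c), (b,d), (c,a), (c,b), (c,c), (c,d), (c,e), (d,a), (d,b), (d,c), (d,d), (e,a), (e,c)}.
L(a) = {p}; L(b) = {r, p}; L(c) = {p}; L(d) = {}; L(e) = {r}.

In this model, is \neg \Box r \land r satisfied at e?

Recall that \Box ψ holds at a world iff ψ holds at every accessible world, and \Diamond ψ holds iff ψ holds at some accessible world.
At e: \neg \Box r is true, r is true, so \neg \Box r \land r is true.
  At e: \Box r is false, so \neg \Box r is true.
    At e: \Box r requires r at every successor {a, c}.
      r fails at a, so \Box r is false at e.

Yes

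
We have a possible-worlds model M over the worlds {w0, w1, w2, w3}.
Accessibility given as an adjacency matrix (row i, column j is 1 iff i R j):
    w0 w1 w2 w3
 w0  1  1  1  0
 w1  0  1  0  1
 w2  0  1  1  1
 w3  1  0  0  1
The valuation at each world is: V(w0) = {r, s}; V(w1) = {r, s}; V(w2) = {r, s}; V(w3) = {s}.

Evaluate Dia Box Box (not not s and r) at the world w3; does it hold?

At w3: Dia Box Box (not not s and r) requires Box Box (not not s and r) at some successor in {w0, w3}.
  At w0: Box Box (not not s and r) is false.
  At w3: Box Box (not not s and r) is false.
So Dia Box Box (not not s and r) is false at w3.

No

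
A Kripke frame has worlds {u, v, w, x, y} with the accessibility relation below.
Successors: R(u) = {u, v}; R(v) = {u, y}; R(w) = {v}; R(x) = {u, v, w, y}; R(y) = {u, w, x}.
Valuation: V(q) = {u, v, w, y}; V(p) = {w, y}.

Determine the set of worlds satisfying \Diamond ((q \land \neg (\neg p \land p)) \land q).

Let φ = \Diamond ((q \land \neg (\neg p \land p)) \land q). Evaluate φ at each world:
  u (successors {u, v}): φ is true.
  v (successors {u, y}): φ is true.
  w (successors {v}): φ is true.
  x (successors {u, v, w, y}): φ is true.
  y (successors {u, w, x}): φ is true.
For instance, at x:
  At x: \Diamond ((q \land \neg (\neg p \land p)) \land q) requires (q \land \neg (\neg p \land p)) \land q at some successor in {u, v, w, y}.
    (q \land \neg (\neg p \land p)) \land q holds at u, so \Diamond ((q \land \neg (\neg p \land p)) \land q) is true at x.
Satisfying worlds: {u, v, w, x, y}

u, v, w, x, y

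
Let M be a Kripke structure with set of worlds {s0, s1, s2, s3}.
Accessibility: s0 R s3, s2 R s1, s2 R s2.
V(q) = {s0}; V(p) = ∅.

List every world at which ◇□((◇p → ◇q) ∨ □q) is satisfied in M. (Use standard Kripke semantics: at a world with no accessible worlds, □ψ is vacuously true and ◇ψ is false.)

Recall that □ψ holds at a world iff ψ holds at every accessible world, and ◇ψ holds iff ψ holds at some accessible world.
Let φ = ◇□((◇p → ◇q) ∨ □q). Evaluate φ at each world:
  s0 (successors {s3}): φ is true.
  s1 (successors ∅): φ is false.
  s2 (successors {s1, s2}): φ is true.
  s3 (successors ∅): φ is false.
For instance, at s2:
  At s2: ◇□((◇p → ◇q) ∨ □q) requires □((◇p → ◇q) ∨ □q) at some successor in {s1, s2}.
    □((◇p → ◇q) ∨ □q) holds at s1, so ◇□((◇p → ◇q) ∨ □q) is true at s2.
      At s1: no accessible worlds, so □((◇p → ◇q) ∨ □q) holds vacuously.
Satisfying worlds: {s0, s2}

s0, s2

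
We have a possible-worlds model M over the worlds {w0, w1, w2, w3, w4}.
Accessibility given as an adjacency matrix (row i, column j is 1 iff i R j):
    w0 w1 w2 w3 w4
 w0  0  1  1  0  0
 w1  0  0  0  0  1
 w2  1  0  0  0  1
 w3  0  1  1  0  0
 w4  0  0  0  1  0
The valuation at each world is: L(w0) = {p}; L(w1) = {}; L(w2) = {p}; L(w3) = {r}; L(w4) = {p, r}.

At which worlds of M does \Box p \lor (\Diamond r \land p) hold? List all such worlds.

w1, w2, w4

Recall that \Box ψ holds at a world iff ψ holds at every accessible world, and \Diamond ψ holds iff ψ holds at some accessible world.
Let φ = \Box p \lor (\Diamond r \land p). Evaluate φ at each world:
  w0 (successors {w1, w2}): φ is false.
  w1 (successors {w4}): φ is true.
  w2 (successors {w0, w4}): φ is true.
  w3 (successors {w1, w2}): φ is false.
  w4 (successors {w3}): φ is true.
For instance, at w2:
  At w2: \Box p is true, \Diamond r \land p is true, so \Box p \lor (\Diamond r \land p) is true.
    At w2: \Box p requires p at every successor {w0, w4}.
      At w0: p is true.
      At w4: p is true.
    So \Box p is true at w2.
    At w2: \Diamond r is true, p is true, so \Diamond r \land p is true.
      At w2: \Diamond r requires r at some successor in {w0, w4}.
        r holds at w4, so \Diamond r is true at w2.
Satisfying worlds: {w1, w2, w4}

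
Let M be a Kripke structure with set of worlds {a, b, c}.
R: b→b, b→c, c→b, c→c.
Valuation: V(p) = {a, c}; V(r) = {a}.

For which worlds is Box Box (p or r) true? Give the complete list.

Let φ = Box Box (p or r). Evaluate φ at each world:
  a (successors ∅): φ is true.
  b (successors {b, c}): φ is false.
  c (successors {b, c}): φ is false.
For instance, at c:
  At c: Box Box (p or r) requires Box (p or r) at every successor {b, c}.
    Box (p or r) fails at b, so Box Box (p or r) is false at c.
      At b: Box (p or r) requires p or r at every successor {b, c}.
        p or r fails at b, so Box (p or r) is false at b.
Satisfying worlds: {a}

a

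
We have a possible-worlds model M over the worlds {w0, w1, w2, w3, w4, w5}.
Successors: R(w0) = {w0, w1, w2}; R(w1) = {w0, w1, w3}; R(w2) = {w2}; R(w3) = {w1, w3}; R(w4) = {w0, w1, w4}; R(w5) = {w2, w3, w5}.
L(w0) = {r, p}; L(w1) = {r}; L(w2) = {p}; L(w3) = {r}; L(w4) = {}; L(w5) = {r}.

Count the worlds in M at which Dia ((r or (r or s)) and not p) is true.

Let φ = Dia ((r or (r or s)) and not p). Evaluate φ at each world:
  w0 (successors {w0, w1, w2}): φ is true.
  w1 (successors {w0, w1, w3}): φ is true.
  w2 (successors {w2}): φ is false.
  w3 (successors {w1, w3}): φ is true.
  w4 (successors {w0, w1, w4}): φ is true.
  w5 (successors {w2, w3, w5}): φ is true.
For instance, at w4:
  At w4: Dia ((r or (r or s)) and not p) requires (r or (r or s)) and not p at some successor in {w0, w1, w4}.
    (r or (r or s)) and not p holds at w1, so Dia ((r or (r or s)) and not p) is true at w4.
Satisfying worlds: {w0, w1, w3, w4, w5}

5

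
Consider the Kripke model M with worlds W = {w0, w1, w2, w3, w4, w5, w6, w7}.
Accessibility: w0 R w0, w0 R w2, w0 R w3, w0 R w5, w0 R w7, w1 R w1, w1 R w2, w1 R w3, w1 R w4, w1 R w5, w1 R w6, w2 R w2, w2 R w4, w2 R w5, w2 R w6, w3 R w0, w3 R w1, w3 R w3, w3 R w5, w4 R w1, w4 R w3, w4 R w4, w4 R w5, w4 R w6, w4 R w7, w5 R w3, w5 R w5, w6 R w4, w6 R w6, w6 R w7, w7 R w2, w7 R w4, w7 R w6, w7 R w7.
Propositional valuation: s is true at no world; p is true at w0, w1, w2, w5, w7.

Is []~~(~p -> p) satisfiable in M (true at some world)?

Let φ = []~~(~p -> p). Evaluate φ at each world:
  w0 (successors {w0, w2, w3, w5, w7}): φ is false.
  w1 (successors {w1, w2, w3, w4, w5, w6}): φ is false.
  w2 (successors {w2, w4, w5, w6}): φ is false.
  w3 (successors {w0, w1, w3, w5}): φ is false.
  w4 (successors {w1, w3, w4, w5, w6, w7}): φ is false.
  w5 (successors {w3, w5}): φ is false.
  w6 (successors {w4, w6, w7}): φ is false.
  w7 (successors {w2, w4, w6, w7}): φ is false.
For instance, at w7:
  At w7: []~~(~p -> p) requires ~~(~p -> p) at every successor {w2, w4, w6, w7}.
    ~~(~p -> p) fails at w4, so []~~(~p -> p) is false at w7.

No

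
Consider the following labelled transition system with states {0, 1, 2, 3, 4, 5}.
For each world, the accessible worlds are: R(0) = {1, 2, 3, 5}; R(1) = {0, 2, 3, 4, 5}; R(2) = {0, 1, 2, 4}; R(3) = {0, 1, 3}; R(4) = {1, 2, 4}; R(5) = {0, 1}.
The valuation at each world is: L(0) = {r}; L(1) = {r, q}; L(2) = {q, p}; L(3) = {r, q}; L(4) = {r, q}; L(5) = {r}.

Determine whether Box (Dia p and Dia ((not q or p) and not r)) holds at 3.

No

Recall that Box ψ holds at a world iff ψ holds at every accessible world, and Dia ψ holds iff ψ holds at some accessible world.
At 3: Box (Dia p and Dia ((not q or p) and not r)) requires Dia p and Dia ((not q or p) and not r) at every successor {0, 1, 3}.
  Dia p and Dia ((not q or p) and not r) fails at 3, so Box (Dia p and Dia ((not q or p) and not r)) is false at 3.
    At 3: Dia p is false, Dia ((not q or p) and not r) is false, so Dia p and Dia ((not q or p) and not r) is false.
      At 3: Dia p requires p at some successor in {0, 1, 3}.
        At 0: p is false.
        At 1: p is false.
        At 3: p is false.
      So Dia p is false at 3.
      At 3: Dia ((not q or p) and not r) requires (not q or p) and not r at some successor in {0, 1, 3}.
        At 0: (not q or p) and not r is false.
        At 1: (not q or p) and not r is false.
        At 3: (not q or p) and not r is false.
      So Dia ((not q or p) and not r) is false at 3.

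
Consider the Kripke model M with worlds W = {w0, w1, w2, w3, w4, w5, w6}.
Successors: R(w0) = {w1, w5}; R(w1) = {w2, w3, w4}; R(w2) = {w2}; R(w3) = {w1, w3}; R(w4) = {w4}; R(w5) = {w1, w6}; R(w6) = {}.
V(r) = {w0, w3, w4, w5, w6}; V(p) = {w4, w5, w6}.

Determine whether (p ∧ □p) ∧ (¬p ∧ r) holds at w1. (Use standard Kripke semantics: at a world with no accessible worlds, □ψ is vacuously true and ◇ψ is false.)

No

Recall that □ψ holds at a world iff ψ holds at every accessible world, and ◇ψ holds iff ψ holds at some accessible world.
At w1: p ∧ □p is false, ¬p ∧ r is false, so (p ∧ □p) ∧ (¬p ∧ r) is false.
  At w1: p is false, □p is false, so p ∧ □p is false.
    At w1: □p requires p at every successor {w2, w3, w4}.
      p fails at w2, so □p is false at w1.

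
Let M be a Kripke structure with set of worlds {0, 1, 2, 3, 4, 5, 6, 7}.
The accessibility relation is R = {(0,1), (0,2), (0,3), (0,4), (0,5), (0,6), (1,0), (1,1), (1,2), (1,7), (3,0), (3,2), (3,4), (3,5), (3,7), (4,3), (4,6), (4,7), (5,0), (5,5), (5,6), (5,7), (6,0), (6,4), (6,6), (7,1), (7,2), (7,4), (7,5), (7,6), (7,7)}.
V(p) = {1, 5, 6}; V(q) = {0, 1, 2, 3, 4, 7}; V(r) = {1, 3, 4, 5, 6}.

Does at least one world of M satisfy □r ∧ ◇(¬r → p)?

No

Let φ = □r ∧ ◇(¬r → p). Evaluate φ at each world:
  0 (successors {1, 2, 3, 4, 5, 6}): φ is false.
  1 (successors {0, 1, 2, 7}): φ is false.
  2 (successors ∅): φ is false.
  3 (successors {0, 2, 4, 5, 7}): φ is false.
  4 (successors {3, 6, 7}): φ is false.
  5 (successors {0, 5, 6, 7}): φ is false.
  6 (successors {0, 4, 6}): φ is false.
  7 (successors {1, 2, 4, 5, 6, 7}): φ is false.
For instance, at 1:
  At 1: □r is false, ◇(¬r → p) is true, so □r ∧ ◇(¬r → p) is false.
    At 1: □r requires r at every successor {0, 1, 2, 7}.
      r fails at 0, so □r is false at 1.
    At 1: ◇(¬r → p) requires ¬r → p at some successor in {0, 1, 2, 7}.
      ¬r → p holds at 1, so ◇(¬r → p) is true at 1.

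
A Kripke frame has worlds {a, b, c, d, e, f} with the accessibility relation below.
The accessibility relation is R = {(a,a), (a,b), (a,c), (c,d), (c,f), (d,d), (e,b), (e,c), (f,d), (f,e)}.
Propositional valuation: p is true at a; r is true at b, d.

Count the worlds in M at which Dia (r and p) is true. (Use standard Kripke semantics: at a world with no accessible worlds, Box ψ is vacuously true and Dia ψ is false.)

Let φ = Dia (r and p). Evaluate φ at each world:
  a (successors {a, b, c}): φ is false.
  b (successors ∅): φ is false.
  c (successors {d, f}): φ is false.
  d (successors {d}): φ is false.
  e (successors {b, c}): φ is false.
  f (successors {d, e}): φ is false.
For instance, at a:
  At a: Dia (r and p) requires r and p at some successor in {a, b, c}.
    At a: r and p is false.
    At b: r and p is false.
    At c: r and p is false.
  So Dia (r and p) is false at a.
Satisfying worlds: none.

0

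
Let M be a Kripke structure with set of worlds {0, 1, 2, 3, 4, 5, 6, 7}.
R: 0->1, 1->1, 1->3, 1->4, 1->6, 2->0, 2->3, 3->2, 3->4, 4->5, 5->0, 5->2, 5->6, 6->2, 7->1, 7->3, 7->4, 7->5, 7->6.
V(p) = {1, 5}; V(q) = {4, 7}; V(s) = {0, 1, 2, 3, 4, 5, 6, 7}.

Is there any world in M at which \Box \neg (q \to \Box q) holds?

Recall that \Box ψ holds at a world iff ψ holds at every accessible world, and \Diamond ψ holds iff ψ holds at some accessible world.
Let φ = \Box \neg (q \to \Box q). Evaluate φ at each world:
  0 (successors {1}): φ is false.
  1 (successors {1, 3, 4, 6}): φ is false.
  2 (successors {0, 3}): φ is false.
  3 (successors {2, 4}): φ is false.
  4 (successors {5}): φ is false.
  5 (successors {0, 2, 6}): φ is false.
  6 (successors {2}): φ is false.
  7 (successors {1, 3, 4, 5, 6}): φ is false.
For instance, at 6:
  At 6: \Box \neg (q \to \Box q) requires \neg (q \to \Box q) at every successor {2}.
    \neg (q \to \Box q) fails at 2, so \Box \neg (q \to \Box q) is false at 6.
      At 2: q \to \Box q is true, so \neg (q \to \Box q) is false.

No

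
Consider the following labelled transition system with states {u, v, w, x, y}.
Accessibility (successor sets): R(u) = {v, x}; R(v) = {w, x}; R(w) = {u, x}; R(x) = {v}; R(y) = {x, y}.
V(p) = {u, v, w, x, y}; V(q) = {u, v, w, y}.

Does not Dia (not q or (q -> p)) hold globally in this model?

Let φ = not Dia (not q or (q -> p)). Evaluate φ at each world:
  u (successors {v, x}): φ is false.
  v (successors {w, x}): φ is false.
  w (successors {u, x}): φ is false.
  x (successors {v}): φ is false.
  y (successors {x, y}): φ is false.
Detail at u (counterexample):
  At u: Dia (not q or (q -> p)) is true, so not Dia (not q or (q -> p)) is false.
    At u: Dia (not q or (q -> p)) requires not q or (q -> p) at some successor in {v, x}.
      not q or (q -> p) holds at v, so Dia (not q or (q -> p)) is true at u.

No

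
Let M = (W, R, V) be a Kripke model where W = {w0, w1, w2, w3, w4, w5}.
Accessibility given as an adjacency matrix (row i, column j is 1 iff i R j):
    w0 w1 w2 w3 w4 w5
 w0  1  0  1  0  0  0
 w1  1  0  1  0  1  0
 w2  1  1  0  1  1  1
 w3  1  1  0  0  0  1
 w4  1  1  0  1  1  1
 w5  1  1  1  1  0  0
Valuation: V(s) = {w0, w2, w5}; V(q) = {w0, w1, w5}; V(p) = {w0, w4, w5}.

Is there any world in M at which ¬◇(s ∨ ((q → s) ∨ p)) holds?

No

Let φ = ¬◇(s ∨ ((q → s) ∨ p)). Evaluate φ at each world:
  w0 (successors {w0, w2}): φ is false.
  w1 (successors {w0, w2, w4}): φ is false.
  w2 (successors {w0, w1, w3, w4, w5}): φ is false.
  w3 (successors {w0, w1, w5}): φ is false.
  w4 (successors {w0, w1, w3, w4, w5}): φ is false.
  w5 (successors {w0, w1, w2, w3}): φ is false.
For instance, at w2:
  At w2: ◇(s ∨ ((q → s) ∨ p)) is true, so ¬◇(s ∨ ((q → s) ∨ p)) is false.
    At w2: ◇(s ∨ ((q → s) ∨ p)) requires s ∨ ((q → s) ∨ p) at some successor in {w0, w1, w3, w4, w5}.
      s ∨ ((q → s) ∨ p) holds at w0, so ◇(s ∨ ((q → s) ∨ p)) is true at w2.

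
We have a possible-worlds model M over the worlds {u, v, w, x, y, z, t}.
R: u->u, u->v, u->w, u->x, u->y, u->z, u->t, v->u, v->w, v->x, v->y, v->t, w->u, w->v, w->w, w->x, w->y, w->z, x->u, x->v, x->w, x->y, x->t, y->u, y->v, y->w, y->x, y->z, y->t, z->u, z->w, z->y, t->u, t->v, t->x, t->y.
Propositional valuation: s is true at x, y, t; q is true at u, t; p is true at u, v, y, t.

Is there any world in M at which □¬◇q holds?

No

Recall that □ψ holds at a world iff ψ holds at every accessible world, and ◇ψ holds iff ψ holds at some accessible world.
Let φ = □¬◇q. Evaluate φ at each world:
  u (successors {u, v, w, x, y, z, t}): φ is false.
  v (successors {u, w, x, y, t}): φ is false.
  w (successors {u, v, w, x, y, z}): φ is false.
  x (successors {u, v, w, y, t}): φ is false.
  y (successors {u, v, w, x, z, t}): φ is false.
  z (successors {u, w, y}): φ is false.
  t (successors {u, v, x, y}): φ is false.
For instance, at y:
  At y: □¬◇q requires ¬◇q at every successor {u, v, w, x, z, t}.
    ¬◇q fails at u, so □¬◇q is false at y.
      At u: ◇q is true, so ¬◇q is false.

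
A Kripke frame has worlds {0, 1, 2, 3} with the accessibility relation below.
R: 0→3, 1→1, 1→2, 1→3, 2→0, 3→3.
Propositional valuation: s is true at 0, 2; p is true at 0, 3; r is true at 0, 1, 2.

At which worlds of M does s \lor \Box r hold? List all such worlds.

0, 2

Let φ = s \lor \Box r. Evaluate φ at each world:
  0 (successors {3}): φ is true.
  1 (successors {1, 2, 3}): φ is false.
  2 (successors {0}): φ is true.
  3 (successors {3}): φ is false.
For instance, at 1:
  At 1: s is false, \Box r is false, so s \lor \Box r is false.
    At 1: \Box r requires r at every successor {1, 2, 3}.
      r fails at 3, so \Box r is false at 1.
Satisfying worlds: {0, 2}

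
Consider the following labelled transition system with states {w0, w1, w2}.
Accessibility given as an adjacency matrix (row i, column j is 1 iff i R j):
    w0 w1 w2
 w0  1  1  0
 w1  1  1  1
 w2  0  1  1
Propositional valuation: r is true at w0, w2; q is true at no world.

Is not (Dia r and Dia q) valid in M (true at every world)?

Recall that Dia ψ holds at a world iff ψ holds at some accessible world.
Let φ = not (Dia r and Dia q). Evaluate φ at each world:
  w0 (successors {w0, w1}): φ is true.
  w1 (successors {w0, w1, w2}): φ is true.
  w2 (successors {w1, w2}): φ is true.
For instance, at w0:
  At w0: Dia r and Dia q is false, so not (Dia r and Dia q) is true.
    At w0: Dia r is true, Dia q is false, so Dia r and Dia q is false.
      At w0: Dia r requires r at some successor in {w0, w1}.
        r holds at w0, so Dia r is true at w0.
      At w0: Dia q requires q at some successor in {w0, w1}.
        At w0: q is false.
        At w1: q is false.
      So Dia q is false at w0.

Yes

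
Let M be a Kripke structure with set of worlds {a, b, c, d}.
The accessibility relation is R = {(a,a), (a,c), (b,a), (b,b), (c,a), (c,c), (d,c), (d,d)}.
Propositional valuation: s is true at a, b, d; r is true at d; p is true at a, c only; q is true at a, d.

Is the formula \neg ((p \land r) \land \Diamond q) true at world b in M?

At b: (p \land r) \land \Diamond q is false, so \neg ((p \land r) \land \Diamond q) is true.
  At b: p \land r is false, \Diamond q is true, so (p \land r) \land \Diamond q is false.
    At b: \Diamond q requires q at some successor in {a, b}.
      q holds at a, so \Diamond q is true at b.

Yes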